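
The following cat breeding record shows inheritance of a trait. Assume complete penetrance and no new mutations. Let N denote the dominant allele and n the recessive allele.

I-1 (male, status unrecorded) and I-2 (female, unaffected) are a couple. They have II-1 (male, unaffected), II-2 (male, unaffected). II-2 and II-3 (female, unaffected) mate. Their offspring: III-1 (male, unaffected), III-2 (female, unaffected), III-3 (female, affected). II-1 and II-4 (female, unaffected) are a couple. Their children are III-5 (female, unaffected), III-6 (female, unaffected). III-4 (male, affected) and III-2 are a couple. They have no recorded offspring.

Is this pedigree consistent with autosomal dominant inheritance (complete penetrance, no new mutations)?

Under autosomal dominant, III-3 (affected, female) cannot arise from II-2 (unaffected) × II-3 (unaffected).

No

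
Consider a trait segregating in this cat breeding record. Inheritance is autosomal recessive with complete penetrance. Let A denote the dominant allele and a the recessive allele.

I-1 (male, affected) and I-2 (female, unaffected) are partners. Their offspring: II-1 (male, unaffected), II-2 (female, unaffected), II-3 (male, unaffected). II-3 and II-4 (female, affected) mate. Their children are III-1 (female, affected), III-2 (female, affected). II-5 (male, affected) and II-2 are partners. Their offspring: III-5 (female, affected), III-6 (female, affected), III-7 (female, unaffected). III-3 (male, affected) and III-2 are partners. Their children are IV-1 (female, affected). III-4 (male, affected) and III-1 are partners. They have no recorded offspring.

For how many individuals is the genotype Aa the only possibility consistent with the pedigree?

4

Obligate heterozygotes: II-1 is unaffected so carries A and received a from I-1 (aa), so II-1 is Aa; II-2 is unaffected so carries A and received a from I-1 (aa), so II-2 is Aa; II-3 is unaffected so carries A and received a from I-1 (aa), so II-3 is Aa; III-7 is unaffected so carries A and received a from II-5 (aa), so III-7 is Aa.
Every other individual is either homozygous by phenotype or has at least one consistent homozygous assignment, so the count is 4.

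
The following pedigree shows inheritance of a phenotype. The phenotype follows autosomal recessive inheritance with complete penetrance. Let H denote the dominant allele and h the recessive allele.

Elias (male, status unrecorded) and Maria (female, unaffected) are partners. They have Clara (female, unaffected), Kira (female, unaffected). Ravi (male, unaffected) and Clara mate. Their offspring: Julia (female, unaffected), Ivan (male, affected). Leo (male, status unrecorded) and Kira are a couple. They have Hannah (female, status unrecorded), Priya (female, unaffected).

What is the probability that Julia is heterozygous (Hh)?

2/3

Ravi is unaffected so carries H and passed h to Ivan (hh), so Ravi is Hh.
Clara is unaffected so carries H and passed h to Ivan (hh), so Clara is Hh.
Their cross gives offspring ratios 1/4 HH : 1/2 Hh : 1/4 hh. Conditioning on Julia being unaffected, P(Hh) = 1/2 / 3/4 = 2/3.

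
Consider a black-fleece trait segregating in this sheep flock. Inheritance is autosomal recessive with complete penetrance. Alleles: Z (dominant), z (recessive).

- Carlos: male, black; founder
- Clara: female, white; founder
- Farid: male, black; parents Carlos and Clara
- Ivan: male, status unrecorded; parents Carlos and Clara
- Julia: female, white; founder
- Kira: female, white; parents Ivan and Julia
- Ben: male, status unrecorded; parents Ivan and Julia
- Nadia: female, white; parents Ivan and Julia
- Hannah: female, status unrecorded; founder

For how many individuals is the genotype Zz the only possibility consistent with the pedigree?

1

Obligate heterozygotes: Clara is white so carries Z and passed z to Farid (zz), so Clara is Zz.
Every other individual is either homozygous by phenotype or has at least one consistent homozygous assignment, so the count is 1.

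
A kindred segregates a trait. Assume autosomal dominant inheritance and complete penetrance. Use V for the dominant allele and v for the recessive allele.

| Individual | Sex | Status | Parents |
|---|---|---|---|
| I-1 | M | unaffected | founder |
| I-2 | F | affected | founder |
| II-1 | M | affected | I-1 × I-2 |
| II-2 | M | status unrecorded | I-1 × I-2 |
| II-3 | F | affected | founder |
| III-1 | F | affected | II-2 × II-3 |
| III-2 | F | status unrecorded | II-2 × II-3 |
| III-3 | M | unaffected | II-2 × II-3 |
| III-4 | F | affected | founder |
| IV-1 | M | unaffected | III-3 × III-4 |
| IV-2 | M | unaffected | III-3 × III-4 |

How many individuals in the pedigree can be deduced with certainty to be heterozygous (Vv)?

3

Obligate heterozygotes: II-1 is affected so carries V and received v from I-1 (vv), so II-1 is Vv; II-3 is affected so carries V and passed v to III-3 (vv), so II-3 is Vv; III-4 is affected so carries V and passed v to IV-1 (vv), so III-4 is Vv.
Every other individual is either homozygous by phenotype or has at least one consistent homozygous assignment, so the count is 3.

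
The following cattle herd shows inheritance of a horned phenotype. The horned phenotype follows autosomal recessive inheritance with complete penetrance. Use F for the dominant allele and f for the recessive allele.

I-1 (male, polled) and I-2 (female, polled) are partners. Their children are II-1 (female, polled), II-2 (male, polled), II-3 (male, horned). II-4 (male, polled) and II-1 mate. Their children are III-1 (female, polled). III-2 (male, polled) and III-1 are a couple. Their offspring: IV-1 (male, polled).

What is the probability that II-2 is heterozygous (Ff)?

I-1 is polled so carries F and passed f to II-3 (ff), so I-1 is Ff.
I-2 is polled so carries F and passed f to II-3 (ff), so I-2 is Ff.
Their cross gives offspring ratios 1/4 FF : 1/2 Ff : 1/4 ff. Conditioning on II-2 being polled, P(Ff) = 1/2 / 3/4 = 2/3.

2/3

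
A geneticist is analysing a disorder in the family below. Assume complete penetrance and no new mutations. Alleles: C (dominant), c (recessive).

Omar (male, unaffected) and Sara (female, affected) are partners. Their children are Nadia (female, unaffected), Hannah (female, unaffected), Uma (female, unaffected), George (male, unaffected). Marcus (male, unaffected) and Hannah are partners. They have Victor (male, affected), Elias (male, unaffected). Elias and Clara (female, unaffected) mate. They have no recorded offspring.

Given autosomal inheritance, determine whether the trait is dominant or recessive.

recessive

Marcus and Hannah are both unaffected yet have an affected child Victor. Under dominance, an affected child requires at least one affected parent, so the trait cannot be dominant.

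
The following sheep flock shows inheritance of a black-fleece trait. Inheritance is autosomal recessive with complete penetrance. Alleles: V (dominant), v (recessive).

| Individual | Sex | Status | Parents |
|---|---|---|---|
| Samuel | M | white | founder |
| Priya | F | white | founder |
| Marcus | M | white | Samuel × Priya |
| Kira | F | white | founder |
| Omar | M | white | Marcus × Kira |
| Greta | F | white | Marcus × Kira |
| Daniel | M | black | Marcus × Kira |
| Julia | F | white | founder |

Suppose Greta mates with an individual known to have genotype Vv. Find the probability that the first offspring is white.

5/6

Marcus is white so carries V and passed v to Daniel (vv), so Marcus is Vv.
Kira is white so carries V and passed v to Daniel (vv), so Kira is Vv.
Greta is a white offspring of Marcus (Vv) × Kira (Vv), whose cross gives 1/4 VV : 1/2 Vv : 1/4 vv; conditioning on being white, Greta is VV with probability 1/3, Vv with probability 2/3.
Summing over parental genotype combinations, P(offspring is white) = 1/3·1 + 2/3·3/4 = 5/6.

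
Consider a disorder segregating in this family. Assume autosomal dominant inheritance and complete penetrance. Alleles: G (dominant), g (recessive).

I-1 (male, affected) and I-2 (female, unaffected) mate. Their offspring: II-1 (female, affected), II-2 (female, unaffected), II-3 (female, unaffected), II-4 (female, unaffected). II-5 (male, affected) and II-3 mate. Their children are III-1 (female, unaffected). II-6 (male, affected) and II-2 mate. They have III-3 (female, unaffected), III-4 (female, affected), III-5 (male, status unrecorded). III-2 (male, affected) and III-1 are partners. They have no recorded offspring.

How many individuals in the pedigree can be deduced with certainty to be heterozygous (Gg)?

5

Obligate heterozygotes: I-1 is affected so carries G and passed g to II-2 (gg), so I-1 is Gg; II-1 is affected so carries G and received g from I-2 (gg), so II-1 is Gg; II-5 is affected so carries G and passed g to III-1 (gg), so II-5 is Gg; II-6 is affected so carries G and passed g to III-3 (gg), so II-6 is Gg; III-4 is affected so carries G and received g from II-2 (gg), so III-4 is Gg.
Every other individual is either homozygous by phenotype or has at least one consistent homozygous assignment, so the count is 5.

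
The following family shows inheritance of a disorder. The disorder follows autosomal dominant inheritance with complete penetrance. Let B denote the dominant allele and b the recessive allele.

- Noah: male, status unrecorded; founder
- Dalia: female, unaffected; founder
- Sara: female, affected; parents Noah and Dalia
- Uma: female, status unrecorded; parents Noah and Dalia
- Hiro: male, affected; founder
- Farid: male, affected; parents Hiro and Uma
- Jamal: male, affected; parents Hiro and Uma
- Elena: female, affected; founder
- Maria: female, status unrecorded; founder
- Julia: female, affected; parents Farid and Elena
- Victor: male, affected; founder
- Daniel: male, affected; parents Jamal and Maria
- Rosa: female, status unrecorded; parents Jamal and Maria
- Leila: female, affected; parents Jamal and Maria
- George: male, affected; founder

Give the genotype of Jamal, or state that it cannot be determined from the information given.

cannot be determined

Jamal's phenotype allows BB or Bb, and no parent or child forces a single allele at both positions; consistent genotype assignments exist with Jamal as BB or Bb.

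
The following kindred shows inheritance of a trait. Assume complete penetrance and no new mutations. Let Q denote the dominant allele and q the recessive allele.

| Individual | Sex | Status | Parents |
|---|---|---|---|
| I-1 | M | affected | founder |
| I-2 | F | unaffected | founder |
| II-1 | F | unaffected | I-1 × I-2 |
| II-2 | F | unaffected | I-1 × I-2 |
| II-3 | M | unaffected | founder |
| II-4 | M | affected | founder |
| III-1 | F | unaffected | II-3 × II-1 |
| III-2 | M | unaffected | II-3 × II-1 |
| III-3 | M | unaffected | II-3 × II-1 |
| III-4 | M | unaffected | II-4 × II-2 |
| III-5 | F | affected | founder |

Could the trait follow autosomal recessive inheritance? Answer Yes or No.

A consistent assignment under autosomal recessive exists: I-1 qq, I-2 QQ, II-1 Qq, II-2 Qq, II-3 QQ, II-4 qq, III-1 QQ, III-2 QQ, III-3 QQ, III-4 Qq, III-5 qq.
In this assignment every recorded phenotype matches its genotype and every non-founder's genotype is obtainable from its parents' genotypes, so the pedigree is consistent.

Yes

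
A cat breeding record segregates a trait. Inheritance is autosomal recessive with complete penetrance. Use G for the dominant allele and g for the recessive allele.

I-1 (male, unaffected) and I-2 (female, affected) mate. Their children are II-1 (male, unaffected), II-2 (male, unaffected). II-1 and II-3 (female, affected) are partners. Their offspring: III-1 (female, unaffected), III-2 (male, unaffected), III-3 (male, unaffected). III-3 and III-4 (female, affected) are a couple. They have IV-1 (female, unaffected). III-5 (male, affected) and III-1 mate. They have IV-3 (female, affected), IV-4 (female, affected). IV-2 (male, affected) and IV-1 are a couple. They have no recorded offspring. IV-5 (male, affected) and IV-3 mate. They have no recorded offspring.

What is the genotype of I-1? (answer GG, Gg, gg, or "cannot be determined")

I-1's phenotype allows GG or Gg, and no parent or child forces a single allele at both positions; consistent genotype assignments exist with I-1 as GG or Gg.

cannot be determined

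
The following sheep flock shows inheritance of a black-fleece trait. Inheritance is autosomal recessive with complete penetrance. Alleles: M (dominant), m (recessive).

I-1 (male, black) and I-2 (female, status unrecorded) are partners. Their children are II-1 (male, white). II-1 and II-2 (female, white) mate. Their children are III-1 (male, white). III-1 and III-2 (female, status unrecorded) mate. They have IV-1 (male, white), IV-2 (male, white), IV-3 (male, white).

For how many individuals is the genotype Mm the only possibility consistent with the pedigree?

Obligate heterozygotes: II-1 is white so carries M and received m from I-1 (mm), so II-1 is Mm.
Every other individual is either homozygous by phenotype or has at least one consistent homozygous assignment, so the count is 1.

1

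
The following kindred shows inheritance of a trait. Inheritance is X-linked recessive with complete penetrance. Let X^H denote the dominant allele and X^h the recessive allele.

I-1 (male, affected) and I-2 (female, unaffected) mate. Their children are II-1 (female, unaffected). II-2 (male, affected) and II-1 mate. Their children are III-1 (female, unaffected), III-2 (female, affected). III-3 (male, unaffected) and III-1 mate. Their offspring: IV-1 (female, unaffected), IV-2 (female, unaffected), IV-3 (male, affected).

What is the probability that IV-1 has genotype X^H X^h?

III-3 is unaffected, so III-3 is X^H Y.
III-1 is unaffected so carries H and received h from II-2 (X^h Y), so III-1 is X^H X^h.
Their cross gives offspring ratios 1/2 X^H X^H : 1/2 X^H X^h. Conditioning on IV-1 being unaffected, P(X^H X^h) = 1/2 / 1 = 1/2.

1/2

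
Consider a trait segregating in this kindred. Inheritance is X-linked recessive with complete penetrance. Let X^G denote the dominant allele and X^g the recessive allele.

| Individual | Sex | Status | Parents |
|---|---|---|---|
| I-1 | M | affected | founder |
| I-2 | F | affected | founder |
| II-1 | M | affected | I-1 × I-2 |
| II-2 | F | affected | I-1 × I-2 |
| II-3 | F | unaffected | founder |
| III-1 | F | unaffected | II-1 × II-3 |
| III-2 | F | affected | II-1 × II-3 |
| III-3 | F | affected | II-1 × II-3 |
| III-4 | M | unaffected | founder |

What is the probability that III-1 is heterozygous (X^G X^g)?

III-1 is unaffected so carries G and received g from II-1 (X^g Y), so III-1 is X^G X^g, giving P(X^G X^g) = 1.

1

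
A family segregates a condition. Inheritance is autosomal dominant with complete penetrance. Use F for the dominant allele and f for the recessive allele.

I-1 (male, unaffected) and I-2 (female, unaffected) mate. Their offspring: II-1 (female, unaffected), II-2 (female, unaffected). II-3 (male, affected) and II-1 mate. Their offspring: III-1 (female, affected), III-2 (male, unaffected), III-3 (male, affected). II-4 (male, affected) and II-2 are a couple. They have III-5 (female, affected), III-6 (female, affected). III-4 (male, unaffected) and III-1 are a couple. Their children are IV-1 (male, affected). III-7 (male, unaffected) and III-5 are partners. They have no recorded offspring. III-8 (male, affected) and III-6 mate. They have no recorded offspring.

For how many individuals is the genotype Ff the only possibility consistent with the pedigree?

Obligate heterozygotes: II-3 is affected so carries F and passed f to III-2 (ff), so II-3 is Ff; III-1 is affected so carries F and received f from II-1 (ff), so III-1 is Ff; III-3 is affected so carries F and received f from II-1 (ff), so III-3 is Ff; III-5 is affected so carries F and received f from II-2 (ff), so III-5 is Ff; III-6 is affected so carries F and received f from II-2 (ff), so III-6 is Ff; IV-1 is affected so carries F and received f from III-4 (ff), so IV-1 is Ff.
Every other individual is either homozygous by phenotype or has at least one consistent homozygous assignment, so the count is 6.

6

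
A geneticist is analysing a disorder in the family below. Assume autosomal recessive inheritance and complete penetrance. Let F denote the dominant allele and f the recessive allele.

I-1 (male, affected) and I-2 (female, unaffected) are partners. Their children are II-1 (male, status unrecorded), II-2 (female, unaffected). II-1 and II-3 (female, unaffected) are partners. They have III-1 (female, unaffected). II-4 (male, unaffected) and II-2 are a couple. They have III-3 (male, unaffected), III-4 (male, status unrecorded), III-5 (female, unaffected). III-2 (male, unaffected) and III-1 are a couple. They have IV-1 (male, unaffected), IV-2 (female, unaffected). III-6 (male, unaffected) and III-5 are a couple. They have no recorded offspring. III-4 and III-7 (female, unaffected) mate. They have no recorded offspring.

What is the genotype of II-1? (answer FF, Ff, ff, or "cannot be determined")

II-1's phenotype is unrecorded, and no parent or child forces a single allele at both positions; consistent genotype assignments exist with II-1 as Ff or ff.

cannot be determined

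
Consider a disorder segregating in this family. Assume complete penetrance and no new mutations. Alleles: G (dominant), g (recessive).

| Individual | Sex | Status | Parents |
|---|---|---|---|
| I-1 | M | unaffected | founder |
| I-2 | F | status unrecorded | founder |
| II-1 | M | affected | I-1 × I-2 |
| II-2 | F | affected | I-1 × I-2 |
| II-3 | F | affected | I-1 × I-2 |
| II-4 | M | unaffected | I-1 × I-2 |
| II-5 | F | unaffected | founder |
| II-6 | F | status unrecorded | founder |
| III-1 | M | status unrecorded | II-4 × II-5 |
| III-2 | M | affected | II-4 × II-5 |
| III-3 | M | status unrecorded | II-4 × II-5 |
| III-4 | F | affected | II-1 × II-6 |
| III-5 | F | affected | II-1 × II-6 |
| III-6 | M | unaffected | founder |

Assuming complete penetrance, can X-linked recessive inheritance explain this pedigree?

No

Under X-linked recessive, II-2 (affected, female) cannot arise from I-1 (unaffected) × I-2 (unrecorded).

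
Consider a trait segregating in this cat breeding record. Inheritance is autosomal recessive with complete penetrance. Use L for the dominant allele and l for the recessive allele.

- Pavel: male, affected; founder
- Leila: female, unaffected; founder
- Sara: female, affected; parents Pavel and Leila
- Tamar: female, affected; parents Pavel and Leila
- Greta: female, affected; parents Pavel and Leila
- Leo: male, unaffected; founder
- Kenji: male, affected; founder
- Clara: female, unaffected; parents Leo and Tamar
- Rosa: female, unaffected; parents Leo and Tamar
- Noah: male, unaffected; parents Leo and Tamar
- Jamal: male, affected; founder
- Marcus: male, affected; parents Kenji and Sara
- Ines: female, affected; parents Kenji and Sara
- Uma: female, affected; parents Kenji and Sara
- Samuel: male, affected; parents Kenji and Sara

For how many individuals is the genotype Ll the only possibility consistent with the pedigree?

Obligate heterozygotes: Leila is unaffected so carries L and passed l to Sara (ll), so Leila is Ll; Clara is unaffected so carries L and received l from Tamar (ll), so Clara is Ll; Rosa is unaffected so carries L and received l from Tamar (ll), so Rosa is Ll; Noah is unaffected so carries L and received l from Tamar (ll), so Noah is Ll.
Every other individual is either homozygous by phenotype or has at least one consistent homozygous assignment, so the count is 4.

4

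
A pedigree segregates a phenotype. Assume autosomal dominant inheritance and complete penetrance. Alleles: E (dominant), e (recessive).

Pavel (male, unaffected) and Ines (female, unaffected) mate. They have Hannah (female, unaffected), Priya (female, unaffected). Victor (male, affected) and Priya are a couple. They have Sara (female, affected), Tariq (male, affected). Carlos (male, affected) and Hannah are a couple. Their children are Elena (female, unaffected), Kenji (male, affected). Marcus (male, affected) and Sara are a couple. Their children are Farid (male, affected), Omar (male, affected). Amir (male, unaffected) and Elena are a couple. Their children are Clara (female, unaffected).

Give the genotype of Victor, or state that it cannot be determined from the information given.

Victor's phenotype allows EE or Ee, and no parent or child forces a single allele at both positions; consistent genotype assignments exist with Victor as EE or Ee.

cannot be determined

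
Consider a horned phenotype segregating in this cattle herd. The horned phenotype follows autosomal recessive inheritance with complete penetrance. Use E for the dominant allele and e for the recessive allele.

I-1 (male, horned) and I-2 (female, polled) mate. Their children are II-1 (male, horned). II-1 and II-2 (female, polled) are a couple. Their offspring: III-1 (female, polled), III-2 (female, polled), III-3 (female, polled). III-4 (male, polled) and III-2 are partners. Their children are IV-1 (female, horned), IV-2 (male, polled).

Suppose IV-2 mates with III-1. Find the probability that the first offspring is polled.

5/6

III-4 is polled so carries E and passed e to IV-1 (ee), so III-4 is Ee.
III-2 is polled so carries E and received e from II-1 (ee), so III-2 is Ee.
IV-2 is a polled offspring of III-4 (Ee) × III-2 (Ee), whose cross gives 1/4 EE : 1/2 Ee : 1/4 ee; conditioning on being polled, IV-2 is EE with probability 1/3, Ee with probability 2/3.
III-1 is polled so carries E and received e from II-1 (ee), so III-1 is Ee.
Summing over parental genotype combinations, P(offspring is polled) = 1/3·1 + 2/3·3/4 = 5/6.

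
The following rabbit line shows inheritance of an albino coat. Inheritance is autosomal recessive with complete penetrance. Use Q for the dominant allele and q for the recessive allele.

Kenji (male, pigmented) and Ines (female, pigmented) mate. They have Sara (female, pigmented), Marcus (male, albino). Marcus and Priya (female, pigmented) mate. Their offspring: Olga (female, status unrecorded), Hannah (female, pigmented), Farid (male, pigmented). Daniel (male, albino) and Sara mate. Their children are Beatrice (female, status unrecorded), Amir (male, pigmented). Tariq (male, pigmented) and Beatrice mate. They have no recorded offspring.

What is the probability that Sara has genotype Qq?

Kenji is pigmented so carries Q and passed q to Marcus (qq), so Kenji is Qq.
Ines is pigmented so carries Q and passed q to Marcus (qq), so Ines is Qq.
Their cross gives offspring ratios 1/4 QQ : 1/2 Qq : 1/4 qq. Conditioning on Sara being pigmented, P(Qq) = 1/2 / 3/4 = 2/3 before taking Sara's own offspring into account.
Daniel is albino, so Daniel is qq.
Now use Sara's offspring. Probability of each recorded status — pigmented son Amir: 1/2 if Sara is Qq, 1 if QQ. (Beatrice: equally likely either way, so uninformative.)
Bayes: P(Qq) = 2/3·1/2 / (2/3·1/2 + 1/3·1) = 1/2.

1/2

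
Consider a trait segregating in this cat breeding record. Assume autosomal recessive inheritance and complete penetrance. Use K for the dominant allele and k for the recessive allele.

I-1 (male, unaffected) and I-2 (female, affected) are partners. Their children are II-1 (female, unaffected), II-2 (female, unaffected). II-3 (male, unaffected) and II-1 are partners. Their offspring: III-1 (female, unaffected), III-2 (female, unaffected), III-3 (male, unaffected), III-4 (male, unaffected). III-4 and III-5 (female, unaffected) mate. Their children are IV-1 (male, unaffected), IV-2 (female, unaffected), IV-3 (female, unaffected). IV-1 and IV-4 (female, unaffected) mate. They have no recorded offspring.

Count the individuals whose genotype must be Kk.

Obligate heterozygotes: II-1 is unaffected so carries K and received k from I-2 (kk), so II-1 is Kk; II-2 is unaffected so carries K and received k from I-2 (kk), so II-2 is Kk.
Every other individual is either homozygous by phenotype or has at least one consistent homozygous assignment, so the count is 2.

2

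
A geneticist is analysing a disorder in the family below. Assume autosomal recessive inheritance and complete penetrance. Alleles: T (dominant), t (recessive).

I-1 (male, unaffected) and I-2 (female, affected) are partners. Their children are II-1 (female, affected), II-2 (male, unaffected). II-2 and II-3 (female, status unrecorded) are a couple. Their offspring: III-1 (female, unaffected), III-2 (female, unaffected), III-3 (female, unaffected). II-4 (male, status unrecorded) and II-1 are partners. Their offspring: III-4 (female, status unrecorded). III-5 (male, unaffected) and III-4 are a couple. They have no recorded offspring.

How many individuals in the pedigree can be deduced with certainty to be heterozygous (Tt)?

Obligate heterozygotes: I-1 is unaffected so carries T and passed t to II-1 (tt), so I-1 is Tt; II-2 is unaffected so carries T and received t from I-2 (tt), so II-2 is Tt.
Every other individual is either homozygous by phenotype or has at least one consistent homozygous assignment, so the count is 2.

2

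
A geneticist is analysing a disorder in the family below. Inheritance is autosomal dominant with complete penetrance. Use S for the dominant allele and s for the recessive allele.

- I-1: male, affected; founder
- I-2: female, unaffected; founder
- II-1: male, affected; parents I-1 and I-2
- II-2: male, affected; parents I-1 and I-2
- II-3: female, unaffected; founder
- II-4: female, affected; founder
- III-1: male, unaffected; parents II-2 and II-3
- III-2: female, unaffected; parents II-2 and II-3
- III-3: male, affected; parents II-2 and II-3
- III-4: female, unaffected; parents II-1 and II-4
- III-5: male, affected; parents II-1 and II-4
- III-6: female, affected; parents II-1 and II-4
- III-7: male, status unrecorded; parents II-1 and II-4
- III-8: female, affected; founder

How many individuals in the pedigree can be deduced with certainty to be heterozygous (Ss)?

Obligate heterozygotes: II-1 is affected so carries S and received s from I-2 (ss), so II-1 is Ss; II-2 is affected so carries S and received s from I-2 (ss), so II-2 is Ss; II-4 is affected so carries S and passed s to III-4 (ss), so II-4 is Ss; III-3 is affected so carries S and received s from II-3 (ss), so III-3 is Ss.
Every other individual is either homozygous by phenotype or has at least one consistent homozygous assignment, so the count is 4.

4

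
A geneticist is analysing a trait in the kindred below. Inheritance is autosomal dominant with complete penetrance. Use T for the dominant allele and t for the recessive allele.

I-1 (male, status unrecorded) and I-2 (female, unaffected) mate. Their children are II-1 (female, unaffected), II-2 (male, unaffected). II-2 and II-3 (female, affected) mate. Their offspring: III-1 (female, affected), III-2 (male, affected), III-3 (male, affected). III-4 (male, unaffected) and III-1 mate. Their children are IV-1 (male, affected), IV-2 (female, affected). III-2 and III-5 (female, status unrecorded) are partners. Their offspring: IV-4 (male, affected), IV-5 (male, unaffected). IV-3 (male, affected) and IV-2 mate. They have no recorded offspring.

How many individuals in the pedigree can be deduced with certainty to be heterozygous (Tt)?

5

Obligate heterozygotes: III-1 is affected so carries T and received t from II-2 (tt), so III-1 is Tt; III-2 is affected so carries T and received t from II-2 (tt), so III-2 is Tt; III-3 is affected so carries T and received t from II-2 (tt), so III-3 is Tt; IV-1 is affected so carries T and received t from III-4 (tt), so IV-1 is Tt; IV-2 is affected so carries T and received t from III-4 (tt), so IV-2 is Tt.
Every other individual is either homozygous by phenotype or has at least one consistent homozygous assignment, so the count is 5.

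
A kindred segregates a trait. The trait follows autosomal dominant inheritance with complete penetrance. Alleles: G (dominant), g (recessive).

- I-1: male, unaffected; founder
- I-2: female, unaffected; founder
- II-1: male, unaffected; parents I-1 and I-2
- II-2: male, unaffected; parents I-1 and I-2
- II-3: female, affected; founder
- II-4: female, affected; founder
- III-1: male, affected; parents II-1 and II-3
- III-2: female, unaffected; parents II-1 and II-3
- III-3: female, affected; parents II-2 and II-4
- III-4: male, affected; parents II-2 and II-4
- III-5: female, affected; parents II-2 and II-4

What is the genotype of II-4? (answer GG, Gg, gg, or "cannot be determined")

II-4's phenotype allows GG or Gg, and no parent or child forces a single allele at both positions; consistent genotype assignments exist with II-4 as GG or Gg.

cannot be determined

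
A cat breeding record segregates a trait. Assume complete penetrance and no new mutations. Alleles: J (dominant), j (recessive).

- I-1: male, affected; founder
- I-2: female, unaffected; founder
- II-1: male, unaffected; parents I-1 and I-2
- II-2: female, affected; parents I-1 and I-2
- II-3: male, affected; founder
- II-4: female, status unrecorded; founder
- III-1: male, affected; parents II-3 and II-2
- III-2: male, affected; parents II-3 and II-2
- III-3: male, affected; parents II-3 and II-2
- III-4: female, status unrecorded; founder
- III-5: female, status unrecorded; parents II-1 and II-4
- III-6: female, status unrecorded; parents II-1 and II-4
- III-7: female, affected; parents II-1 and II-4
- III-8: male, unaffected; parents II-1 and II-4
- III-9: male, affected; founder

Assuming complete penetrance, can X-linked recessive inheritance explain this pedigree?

No

Under X-linked recessive, III-7 (affected, female) cannot arise from II-1 (unaffected) × II-4 (unrecorded).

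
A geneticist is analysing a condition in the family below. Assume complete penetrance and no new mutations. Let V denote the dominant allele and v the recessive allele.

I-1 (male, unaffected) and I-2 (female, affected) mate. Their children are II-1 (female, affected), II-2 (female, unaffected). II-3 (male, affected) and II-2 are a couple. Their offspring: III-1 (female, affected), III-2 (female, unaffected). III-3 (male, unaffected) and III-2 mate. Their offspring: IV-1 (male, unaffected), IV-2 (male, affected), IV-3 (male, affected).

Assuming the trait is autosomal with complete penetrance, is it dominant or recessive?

recessive

III-3 and III-2 are both unaffected yet have an affected child IV-2. Under dominance, an affected child requires at least one affected parent, so the trait cannot be dominant.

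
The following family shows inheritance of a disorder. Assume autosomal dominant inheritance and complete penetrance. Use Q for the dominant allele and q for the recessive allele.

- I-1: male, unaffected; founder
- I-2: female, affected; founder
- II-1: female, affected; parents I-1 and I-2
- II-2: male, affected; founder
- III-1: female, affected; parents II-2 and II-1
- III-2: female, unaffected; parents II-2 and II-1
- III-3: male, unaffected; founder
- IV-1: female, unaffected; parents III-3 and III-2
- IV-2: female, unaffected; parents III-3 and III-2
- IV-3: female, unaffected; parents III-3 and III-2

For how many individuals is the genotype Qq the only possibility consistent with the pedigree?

2

Obligate heterozygotes: II-1 is affected so carries Q and received q from I-1 (qq), so II-1 is Qq; II-2 is affected so carries Q and passed q to III-2 (qq), so II-2 is Qq.
Every other individual is either homozygous by phenotype or has at least one consistent homozygous assignment, so the count is 2.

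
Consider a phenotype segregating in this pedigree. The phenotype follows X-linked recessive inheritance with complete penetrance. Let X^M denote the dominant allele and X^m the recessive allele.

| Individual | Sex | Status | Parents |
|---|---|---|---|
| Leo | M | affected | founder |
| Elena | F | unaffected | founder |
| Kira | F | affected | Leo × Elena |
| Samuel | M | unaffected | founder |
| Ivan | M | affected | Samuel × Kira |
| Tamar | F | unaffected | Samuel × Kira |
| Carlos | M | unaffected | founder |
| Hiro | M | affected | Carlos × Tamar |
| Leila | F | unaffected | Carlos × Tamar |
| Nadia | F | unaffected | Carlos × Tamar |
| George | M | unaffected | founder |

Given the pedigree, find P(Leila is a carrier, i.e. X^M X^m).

1/2

Carlos is unaffected, so Carlos is X^M Y.
Tamar is unaffected so carries M and received m from Kira (X^m X^m), so Tamar is X^M X^m.
Their cross gives offspring ratios 1/2 X^M X^M : 1/2 X^M X^m. Conditioning on Leila being unaffected, P(X^M X^m) = 1/2 / 1 = 1/2.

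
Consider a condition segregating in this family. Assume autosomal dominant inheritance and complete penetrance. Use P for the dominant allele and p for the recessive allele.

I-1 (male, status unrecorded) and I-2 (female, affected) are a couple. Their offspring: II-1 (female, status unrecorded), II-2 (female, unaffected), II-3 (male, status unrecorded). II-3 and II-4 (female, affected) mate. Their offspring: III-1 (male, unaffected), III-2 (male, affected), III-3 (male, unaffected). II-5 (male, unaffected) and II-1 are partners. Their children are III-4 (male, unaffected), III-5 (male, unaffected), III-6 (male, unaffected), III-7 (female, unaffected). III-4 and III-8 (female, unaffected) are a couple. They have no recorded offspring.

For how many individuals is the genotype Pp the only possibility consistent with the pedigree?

2

Obligate heterozygotes: I-2 is affected so carries P and passed p to II-2 (pp), so I-2 is Pp; II-4 is affected so carries P and passed p to III-1 (pp), so II-4 is Pp.
Every other individual is either homozygous by phenotype or has at least one consistent homozygous assignment, so the count is 2.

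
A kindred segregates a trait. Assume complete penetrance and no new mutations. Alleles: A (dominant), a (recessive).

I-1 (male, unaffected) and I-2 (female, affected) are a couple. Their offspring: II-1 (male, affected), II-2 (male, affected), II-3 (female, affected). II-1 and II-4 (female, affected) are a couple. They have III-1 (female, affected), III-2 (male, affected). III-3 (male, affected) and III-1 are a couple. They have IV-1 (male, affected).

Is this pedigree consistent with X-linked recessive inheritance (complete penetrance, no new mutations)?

Under X-linked recessive, II-3 (affected, female) cannot arise from I-1 (unaffected) × I-2 (affected).

No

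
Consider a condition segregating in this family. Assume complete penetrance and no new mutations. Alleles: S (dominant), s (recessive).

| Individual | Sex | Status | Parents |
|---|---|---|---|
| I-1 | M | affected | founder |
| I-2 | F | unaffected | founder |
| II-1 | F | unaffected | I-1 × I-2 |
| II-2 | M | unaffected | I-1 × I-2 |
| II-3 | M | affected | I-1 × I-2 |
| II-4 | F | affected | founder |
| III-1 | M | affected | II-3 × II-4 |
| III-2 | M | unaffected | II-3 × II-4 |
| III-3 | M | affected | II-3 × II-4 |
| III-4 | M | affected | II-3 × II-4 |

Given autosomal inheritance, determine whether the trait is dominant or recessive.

dominant

II-3 and II-4 are both affected yet have an unaffected child III-2. Under a recessive model two affected parents are homozygous and every child would be affected, so the trait cannot be recessive.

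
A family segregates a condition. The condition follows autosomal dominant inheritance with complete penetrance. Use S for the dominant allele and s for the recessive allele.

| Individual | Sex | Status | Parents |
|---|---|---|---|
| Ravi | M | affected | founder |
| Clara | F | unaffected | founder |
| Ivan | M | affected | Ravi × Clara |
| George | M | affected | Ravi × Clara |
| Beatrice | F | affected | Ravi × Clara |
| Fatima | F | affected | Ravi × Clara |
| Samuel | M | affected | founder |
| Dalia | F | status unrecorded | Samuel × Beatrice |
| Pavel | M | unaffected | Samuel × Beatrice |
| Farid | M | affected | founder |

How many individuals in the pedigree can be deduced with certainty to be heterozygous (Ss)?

5

Obligate heterozygotes: Ivan is affected so carries S and received s from Clara (ss), so Ivan is Ss; George is affected so carries S and received s from Clara (ss), so George is Ss; Beatrice is affected so carries S and received s from Clara (ss), so Beatrice is Ss; Fatima is affected so carries S and received s from Clara (ss), so Fatima is Ss; Samuel is affected so carries S and passed s to Pavel (ss), so Samuel is Ss.
Every other individual is either homozygous by phenotype or has at least one consistent homozygous assignment, so the count is 5.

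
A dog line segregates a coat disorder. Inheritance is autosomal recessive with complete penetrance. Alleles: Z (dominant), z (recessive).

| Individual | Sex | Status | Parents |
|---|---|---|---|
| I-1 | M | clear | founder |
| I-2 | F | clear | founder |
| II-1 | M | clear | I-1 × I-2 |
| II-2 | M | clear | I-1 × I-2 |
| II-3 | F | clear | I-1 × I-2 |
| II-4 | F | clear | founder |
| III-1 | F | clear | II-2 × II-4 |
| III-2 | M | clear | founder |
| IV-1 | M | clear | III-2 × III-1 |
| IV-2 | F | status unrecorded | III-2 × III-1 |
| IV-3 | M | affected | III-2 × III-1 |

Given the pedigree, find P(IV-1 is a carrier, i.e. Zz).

III-2 is clear so carries Z and passed z to IV-3 (zz), so III-2 is Zz.
III-1 is clear so carries Z and passed z to IV-3 (zz), so III-1 is Zz.
Their cross gives offspring ratios 1/4 ZZ : 1/2 Zz : 1/4 zz. Conditioning on IV-1 being clear, P(Zz) = 1/2 / 3/4 = 2/3.

2/3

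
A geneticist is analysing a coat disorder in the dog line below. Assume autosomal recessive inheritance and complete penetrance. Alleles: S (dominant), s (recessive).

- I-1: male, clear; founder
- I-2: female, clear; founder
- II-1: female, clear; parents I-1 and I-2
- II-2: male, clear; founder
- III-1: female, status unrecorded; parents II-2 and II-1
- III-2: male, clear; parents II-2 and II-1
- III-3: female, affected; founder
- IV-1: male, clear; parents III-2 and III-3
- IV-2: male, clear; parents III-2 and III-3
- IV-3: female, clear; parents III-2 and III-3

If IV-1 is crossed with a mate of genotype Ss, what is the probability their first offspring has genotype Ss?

1/2

IV-1 is clear so carries S and received s from III-3 (ss), so IV-1 is Ss.
The cross gives 1/4 SS : 1/2 Ss : 1/4 ss, so P(offspring has genotype Ss) = 1/2.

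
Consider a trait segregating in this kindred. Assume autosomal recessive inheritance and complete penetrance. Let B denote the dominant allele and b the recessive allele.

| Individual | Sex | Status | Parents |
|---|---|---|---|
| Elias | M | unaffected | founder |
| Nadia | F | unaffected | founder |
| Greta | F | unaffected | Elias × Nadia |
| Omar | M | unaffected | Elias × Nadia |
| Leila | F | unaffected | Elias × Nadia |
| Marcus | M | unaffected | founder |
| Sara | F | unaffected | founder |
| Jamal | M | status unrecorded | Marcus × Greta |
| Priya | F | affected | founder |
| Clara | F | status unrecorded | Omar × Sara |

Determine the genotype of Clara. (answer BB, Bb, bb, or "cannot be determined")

cannot be determined

Clara's phenotype is unrecorded, and no parent or child forces a single allele at both positions; consistent genotype assignments exist with Clara as BB or Bb or bb.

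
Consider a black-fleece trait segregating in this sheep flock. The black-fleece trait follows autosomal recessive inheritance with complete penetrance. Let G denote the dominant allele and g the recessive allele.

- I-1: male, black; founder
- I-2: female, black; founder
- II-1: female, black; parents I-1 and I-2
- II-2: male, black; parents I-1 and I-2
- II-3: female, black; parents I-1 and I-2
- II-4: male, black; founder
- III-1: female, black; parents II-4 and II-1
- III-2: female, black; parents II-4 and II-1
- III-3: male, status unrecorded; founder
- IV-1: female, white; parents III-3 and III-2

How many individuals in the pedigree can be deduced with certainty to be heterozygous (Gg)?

Obligate heterozygotes: IV-1 is white so carries G and received g from III-2 (gg), so IV-1 is Gg.
Every other individual is either homozygous by phenotype or has at least one consistent homozygous assignment, so the count is 1.

1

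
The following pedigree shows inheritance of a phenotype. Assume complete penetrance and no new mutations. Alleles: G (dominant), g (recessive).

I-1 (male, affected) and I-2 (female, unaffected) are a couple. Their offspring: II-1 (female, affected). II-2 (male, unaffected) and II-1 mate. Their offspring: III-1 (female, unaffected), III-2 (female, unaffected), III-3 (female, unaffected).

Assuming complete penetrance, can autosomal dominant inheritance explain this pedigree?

A consistent assignment under autosomal dominant exists: I-1 GG, I-2 gg, II-1 Gg, II-2 gg, III-1 gg, III-2 gg, III-3 gg.
In this assignment every recorded phenotype matches its genotype and every non-founder's genotype is obtainable from its parents' genotypes, so the pedigree is consistent.

Yes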